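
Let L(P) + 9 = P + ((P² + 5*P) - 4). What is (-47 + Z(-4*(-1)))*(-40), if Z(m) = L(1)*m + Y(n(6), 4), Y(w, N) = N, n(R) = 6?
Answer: 2680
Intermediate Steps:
L(P) = -13 + P² + 6*P (L(P) = -9 + (P + ((P² + 5*P) - 4)) = -9 + (P + (-4 + P² + 5*P)) = -9 + (-4 + P² + 6*P) = -13 + P² + 6*P)
Z(m) = 4 - 6*m (Z(m) = (-13 + 1² + 6*1)*m + 4 = (-13 + 1 + 6)*m + 4 = -6*m + 4 = 4 - 6*m)
(-47 + Z(-4*(-1)))*(-40) = (-47 + (4 - (-24)*(-1)))*(-40) = (-47 + (4 - 6*4))*(-40) = (-47 + (4 - 24))*(-40) = (-47 - 20)*(-40) = -67*(-40) = 2680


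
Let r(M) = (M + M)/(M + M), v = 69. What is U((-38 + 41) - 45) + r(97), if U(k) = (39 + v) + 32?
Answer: 141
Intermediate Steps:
U(k) = 140 (U(k) = (39 + 69) + 32 = 108 + 32 = 140)
r(M) = 1 (r(M) = (2*M)/((2*M)) = (2*M)*(1/(2*M)) = 1)
U((-38 + 41) - 45) + r(97) = 140 + 1 = 141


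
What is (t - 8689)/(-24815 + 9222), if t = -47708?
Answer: 56397/15593 ≈ 3.6168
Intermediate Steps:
(t - 8689)/(-24815 + 9222) = (-47708 - 8689)/(-24815 + 9222) = -56397/(-15593) = -56397*(-1/15593) = 56397/15593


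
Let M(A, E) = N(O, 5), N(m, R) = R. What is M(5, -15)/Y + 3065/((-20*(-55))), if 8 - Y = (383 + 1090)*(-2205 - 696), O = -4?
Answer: 238132823/85463620 ≈ 2.7864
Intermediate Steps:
Y = 4273181 (Y = 8 - (383 + 1090)*(-2205 - 696) = 8 - 1473*(-2901) = 8 - 1*(-4273173) = 8 + 4273173 = 4273181)
M(A, E) = 5
M(5, -15)/Y + 3065/((-20*(-55))) = 5/4273181 + 3065/((-20*(-55))) = 5*(1/4273181) + 3065/1100 = 5/4273181 + 3065*(1/1100) = 5/4273181 + 613/220 = 238132823/85463620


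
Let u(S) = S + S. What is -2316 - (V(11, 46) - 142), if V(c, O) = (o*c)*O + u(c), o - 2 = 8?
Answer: -7256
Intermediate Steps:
o = 10 (o = 2 + 8 = 10)
u(S) = 2*S
V(c, O) = 2*c + 10*O*c (V(c, O) = (10*c)*O + 2*c = 10*O*c + 2*c = 2*c + 10*O*c)
-2316 - (V(11, 46) - 142) = -2316 - (2*11*(1 + 5*46) - 142) = -2316 - (2*11*(1 + 230) - 142) = -2316 - (2*11*231 - 142) = -2316 - (5082 - 142) = -2316 - 1*4940 = -2316 - 4940 = -7256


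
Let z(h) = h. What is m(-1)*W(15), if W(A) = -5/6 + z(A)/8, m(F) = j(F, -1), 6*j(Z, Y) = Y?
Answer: -25/144 ≈ -0.17361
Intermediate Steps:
j(Z, Y) = Y/6
m(F) = -⅙ (m(F) = (⅙)*(-1) = -⅙)
W(A) = -⅚ + A/8 (W(A) = -5/6 + A/8 = -5*⅙ + A*(⅛) = -⅚ + A/8)
m(-1)*W(15) = -(-⅚ + (⅛)*15)/6 = -(-⅚ + 15/8)/6 = -⅙*25/24 = -25/144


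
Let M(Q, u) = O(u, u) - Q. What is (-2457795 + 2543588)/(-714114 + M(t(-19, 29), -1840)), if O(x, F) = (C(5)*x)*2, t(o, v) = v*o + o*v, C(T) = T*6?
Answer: -85793/823412 ≈ -0.10419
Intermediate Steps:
C(T) = 6*T
t(o, v) = 2*o*v (t(o, v) = o*v + o*v = 2*o*v)
O(x, F) = 60*x (O(x, F) = ((6*5)*x)*2 = (30*x)*2 = 60*x)
M(Q, u) = -Q + 60*u (M(Q, u) = 60*u - Q = -Q + 60*u)
(-2457795 + 2543588)/(-714114 + M(t(-19, 29), -1840)) = (-2457795 + 2543588)/(-714114 + (-2*(-19)*29 + 60*(-1840))) = 85793/(-714114 + (-1*(-1102) - 110400)) = 85793/(-714114 + (1102 - 110400)) = 85793/(-714114 - 109298) = 85793/(-823412) = 85793*(-1/823412) = -85793/823412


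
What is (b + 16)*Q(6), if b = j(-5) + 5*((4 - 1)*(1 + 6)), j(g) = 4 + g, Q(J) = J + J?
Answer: 1440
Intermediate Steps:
Q(J) = 2*J
b = 104 (b = (4 - 5) + 5*((4 - 1)*(1 + 6)) = -1 + 5*(3*7) = -1 + 5*21 = -1 + 105 = 104)
(b + 16)*Q(6) = (104 + 16)*(2*6) = 120*12 = 1440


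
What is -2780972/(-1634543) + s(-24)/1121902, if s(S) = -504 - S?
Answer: 1559596734052/916898530393 ≈ 1.7009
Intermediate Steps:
-2780972/(-1634543) + s(-24)/1121902 = -2780972/(-1634543) + (-504 - 1*(-24))/1121902 = -2780972*(-1/1634543) + (-504 + 24)*(1/1121902) = 2780972/1634543 - 480*1/1121902 = 2780972/1634543 - 240/560951 = 1559596734052/916898530393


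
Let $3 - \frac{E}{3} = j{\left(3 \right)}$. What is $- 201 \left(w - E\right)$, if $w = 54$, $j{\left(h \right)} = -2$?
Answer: $-7839$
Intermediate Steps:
$E = 15$ ($E = 9 - -6 = 9 + 6 = 15$)
$- 201 \left(w - E\right) = - 201 \left(54 - 15\right) = \left(-201\right) 39 = -7839$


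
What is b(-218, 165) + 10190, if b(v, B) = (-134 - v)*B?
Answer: 24050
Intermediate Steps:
b(v, B) = B*(-134 - v)
b(-218, 165) + 10190 = -1*165*(134 - 218) + 10190 = -1*165*(-84) + 10190 = 13860 + 10190 = 24050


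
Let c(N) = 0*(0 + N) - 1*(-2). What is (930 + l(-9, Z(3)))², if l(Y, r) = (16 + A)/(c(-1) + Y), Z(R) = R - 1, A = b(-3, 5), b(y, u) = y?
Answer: 42211009/49 ≈ 8.6145e+5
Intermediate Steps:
A = -3
c(N) = 2 (c(N) = 0*N + 2 = 0 + 2 = 2)
Z(R) = -1 + R
l(Y, r) = 13/(2 + Y) (l(Y, r) = (16 - 3)/(2 + Y) = 13/(2 + Y))
(930 + l(-9, Z(3)))² = (930 + 13/(2 - 9))² = (930 + 13/(-7))² = (930 + 13*(-⅐))² = (930 - 13/7)² = (6497/7)² = 42211009/49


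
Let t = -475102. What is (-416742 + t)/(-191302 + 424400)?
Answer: -445922/116549 ≈ -3.8260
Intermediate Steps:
(-416742 + t)/(-191302 + 424400) = (-416742 - 475102)/(-191302 + 424400) = -891844/233098 = -891844*1/233098 = -445922/116549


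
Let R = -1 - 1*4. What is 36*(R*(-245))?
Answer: 44100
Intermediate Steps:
R = -5 (R = -1 - 4 = -5)
36*(R*(-245)) = 36*(-5*(-245)) = 36*1225 = 44100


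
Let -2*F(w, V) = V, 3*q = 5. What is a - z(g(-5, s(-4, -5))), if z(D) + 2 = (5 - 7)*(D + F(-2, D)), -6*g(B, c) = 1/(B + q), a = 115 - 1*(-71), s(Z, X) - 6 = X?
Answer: 3761/20 ≈ 188.05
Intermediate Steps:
q = 5/3 (q = (⅓)*5 = 5/3 ≈ 1.6667)
F(w, V) = -V/2
s(Z, X) = 6 + X
a = 186 (a = 115 + 71 = 186)
g(B, c) = -1/(6*(5/3 + B)) (g(B, c) = -1/(6*(B + 5/3)) = -1/(6*(5/3 + B)))
z(D) = -2 - D (z(D) = -2 + (5 - 7)*(D - D/2) = -2 - D)
a - z(g(-5, s(-4, -5))) = 186 - (-2 - (-1)/(10 + 6*(-5))) = 186 - (-2 - (-1)/(10 - 30)) = 186 - (-2 - (-1)/(-20)) = 186 - (-2 - (-1)*(-1)/20) = 186 - (-2 - 1*1/20) = 186 - (-2 - 1/20) = 186 - 1*(-41/20) = 186 + 41/20 = 3761/20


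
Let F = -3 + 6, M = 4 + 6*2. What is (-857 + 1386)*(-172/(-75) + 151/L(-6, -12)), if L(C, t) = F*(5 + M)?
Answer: 3907723/1575 ≈ 2481.1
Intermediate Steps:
M = 16 (M = 4 + 12 = 16)
F = 3
L(C, t) = 63 (L(C, t) = 3*(5 + 16) = 3*21 = 63)
(-857 + 1386)*(-172/(-75) + 151/L(-6, -12)) = (-857 + 1386)*(-172/(-75) + 151/63) = 529*(-172*(-1/75) + 151*(1/63)) = 529*(172/75 + 151/63) = 529*(7387/1575) = 3907723/1575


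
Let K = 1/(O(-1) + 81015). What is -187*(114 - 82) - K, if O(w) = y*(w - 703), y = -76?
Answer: -804961697/134519 ≈ -5984.0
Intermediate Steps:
O(w) = 53428 - 76*w (O(w) = -76*(w - 703) = -76*(-703 + w) = 53428 - 76*w)
K = 1/134519 (K = 1/((53428 - 76*(-1)) + 81015) = 1/((53428 + 76) + 81015) = 1/(53504 + 81015) = 1/134519 ≈ 7.4339e-6)
-187*(114 - 82) - K = -187*(114 - 82) - 1*1/134519 = -187*32 - 1/134519 = -5984 - 1/134519 = -804961697/134519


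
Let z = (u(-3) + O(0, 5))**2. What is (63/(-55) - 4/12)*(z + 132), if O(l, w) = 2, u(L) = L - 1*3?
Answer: -36112/165 ≈ -218.86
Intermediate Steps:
u(L) = -3 + L (u(L) = L - 3 = -3 + L)
z = 16 (z = ((-3 - 3) + 2)**2 = (-6 + 2)**2 = (-4)**2 = 16)
(63/(-55) - 4/12)*(z + 132) = (63/(-55) - 4/12)*(16 + 132) = (63*(-1/55) - 4*1/12)*148 = (-63/55 - 1/3)*148 = -244/165*148 = -36112/165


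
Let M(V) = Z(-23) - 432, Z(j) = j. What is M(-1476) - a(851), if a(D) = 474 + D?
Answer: -1780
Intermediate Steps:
M(V) = -455 (M(V) = -23 - 432 = -455)
M(-1476) - a(851) = -455 - (474 + 851) = -455 - 1*1325 = -455 - 1325 = -1780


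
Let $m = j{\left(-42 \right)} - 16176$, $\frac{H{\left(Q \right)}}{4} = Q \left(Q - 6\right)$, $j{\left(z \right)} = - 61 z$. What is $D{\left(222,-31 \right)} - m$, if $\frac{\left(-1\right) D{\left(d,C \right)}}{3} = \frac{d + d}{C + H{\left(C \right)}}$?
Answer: $\frac{20679222}{1519} \approx 13614.0$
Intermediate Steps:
$H{\left(Q \right)} = 4 Q \left(-6 + Q\right)$ ($H{\left(Q \right)} = 4 Q \left(Q - 6\right) = 4 Q \left(-6 + Q\right)$)
$D{\left(d,C \right)} = - \frac{6 d}{C + 4 C \left(-6 + C\right)}$ ($D{\left(d,C \right)} = - 3 \frac{d + d}{C + 4 C \left(-6 + C\right)} = - 3 \frac{2 d}{C + 4 C \left(-6 + C\right)} = - \frac{6 d}{C + 4 C \left(-6 + C\right)}$)
$m = -13614$ ($m = \left(-61\right) \left(-42\right) - 16176 = 2562 - 16176 = -13614$)
$D{\left(222,-31 \right)} - m = \left(-6\right) 222 \frac{1}{-31} \frac{1}{-23 + 4 \left(-31\right)} - -13614 = \left(-6\right) 222 \left(- \frac{1}{31}\right) \frac{1}{-23 - 124} + 13614 = \left(-6\right) 222 \left(- \frac{1}{31}\right) \frac{1}{-147} + 13614 = \left(-6\right) 222 \left(- \frac{1}{31}\right) \left(- \frac{1}{147}\right) + 13614 = - \frac{444}{1519} + 13614 = \frac{20679222}{1519}$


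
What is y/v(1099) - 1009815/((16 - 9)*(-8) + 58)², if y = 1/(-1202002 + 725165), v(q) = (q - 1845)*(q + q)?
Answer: -49346720715305921/195468360899 ≈ -2.5245e+5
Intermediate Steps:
v(q) = 2*q*(-1845 + q) (v(q) = (-1845 + q)*(2*q) = 2*q*(-1845 + q))
y = -1/476837 (y = 1/(-476837) = -1/476837 ≈ -2.0972e-6)
y/v(1099) - 1009815/((16 - 9)*(-8) + 58)² = -1/(2198*(-1845 + 1099))/476837 - 1009815/((16 - 9)*(-8) + 58)² = -1/(476837*(2*1099*(-746))) - 1009815/(7*(-8) + 58)² = -1/476837/(-1639708) - 1009815/(-56 + 58)² = -1/476837*(-1/1639708) - 1009815/(2²) = 1/781873443596 - 1009815/4 = -49346720715305921/195468360899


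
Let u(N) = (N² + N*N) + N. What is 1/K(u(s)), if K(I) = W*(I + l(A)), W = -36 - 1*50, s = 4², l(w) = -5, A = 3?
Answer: -1/44978 ≈ -2.2233e-5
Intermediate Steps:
s = 16
u(N) = N + 2*N² (u(N) = (N² + N²) + N = 2*N² + N = N + 2*N²)
W = -86 (W = -36 - 50 = -86)
K(I) = 430 - 86*I (K(I) = -86*(I - 5) = -86*(-5 + I) = 430 - 86*I)
1/K(u(s)) = 1/(430 - 1376*(1 + 2*16)) = 1/(430 - 1376*(1 + 32)) = 1/(430 - 1376*33) = 1/(430 - 86*528) = 1/(430 - 45408) = 1/(-44978) = -1/44978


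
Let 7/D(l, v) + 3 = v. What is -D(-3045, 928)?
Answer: -7/925 ≈ -0.0075676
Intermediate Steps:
D(l, v) = 7/(-3 + v)
-D(-3045, 928) = -7/(-3 + 928) = -7/925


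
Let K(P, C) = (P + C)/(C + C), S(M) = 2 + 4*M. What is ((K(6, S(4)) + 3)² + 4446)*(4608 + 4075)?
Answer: 348492205/9 ≈ 3.8721e+7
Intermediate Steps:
K(P, C) = (C + P)/(2*C) (K(P, C) = (C + P)/((2*C)) = (C + P)*(1/(2*C)) = (C + P)/(2*C))
((K(6, S(4)) + 3)² + 4446)*(4608 + 4075) = ((((2 + 4*4) + 6)/(2*(2 + 4*4)) + 3)² + 4446)*(4608 + 4075) = ((((2 + 16) + 6)/(2*(2 + 16)) + 3)² + 4446)*8683 = (((½)*(18 + 6)/18 + 3)² + 4446)*8683 = (((½)*(1/18)*24 + 3)² + 4446)*8683 = ((⅔ + 3)² + 4446)*8683 = ((11/3)² + 4446)*8683 = (121/9 + 4446)*8683 = (40135/9)*8683 = 348492205/9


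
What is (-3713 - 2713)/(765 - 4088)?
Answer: 6426/3323 ≈ 1.9338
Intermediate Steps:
(-3713 - 2713)/(765 - 4088) = -6426/(-3323) = -6426*(-1/3323) = 6426/3323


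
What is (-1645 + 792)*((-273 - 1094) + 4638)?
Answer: -2790163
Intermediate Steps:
(-1645 + 792)*((-273 - 1094) + 4638) = -853*(-1367 + 4638) = -853*3271 = -2790163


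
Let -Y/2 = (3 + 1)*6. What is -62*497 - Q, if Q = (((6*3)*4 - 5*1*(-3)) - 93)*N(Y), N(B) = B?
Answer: -31102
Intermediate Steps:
Y = -48 (Y = -2*(3 + 1)*6 = -8*6 = -2*24 = -48)
Q = 288 (Q = (((6*3)*4 - 5*1*(-3)) - 93)*(-48) = ((18*4 - 5*(-3)) - 93)*(-48) = ((72 + 15) - 93)*(-48) = (87 - 93)*(-48) = -6*(-48) = 288)
-62*497 - Q = -62*497 - 1*288 = -30814 - 288 = -31102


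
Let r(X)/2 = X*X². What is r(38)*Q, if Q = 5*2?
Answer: 1097440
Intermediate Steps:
r(X) = 2*X³ (r(X) = 2*(X*X²) = 2*X³)
Q = 10
r(38)*Q = (2*38³)*10 = (2*54872)*10 = 109744*10 = 1097440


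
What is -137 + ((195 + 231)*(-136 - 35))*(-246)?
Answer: 17919979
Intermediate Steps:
-137 + ((195 + 231)*(-136 - 35))*(-246) = -137 + (426*(-171))*(-246) = -137 - 72846*(-246) = -137 + 17920116 = 17919979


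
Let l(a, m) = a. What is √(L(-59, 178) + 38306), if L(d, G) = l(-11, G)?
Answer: 3*√4255 ≈ 195.69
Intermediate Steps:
L(d, G) = -11
√(L(-59, 178) + 38306) = √(-11 + 38306) = √38295 = 3*√4255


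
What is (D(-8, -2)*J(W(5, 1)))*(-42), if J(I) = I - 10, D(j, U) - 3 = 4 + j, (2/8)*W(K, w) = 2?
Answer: -84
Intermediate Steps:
W(K, w) = 8 (W(K, w) = 4*2 = 8)
D(j, U) = 7 + j (D(j, U) = 3 + (4 + j) = 7 + j)
J(I) = -10 + I
(D(-8, -2)*J(W(5, 1)))*(-42) = ((7 - 8)*(-10 + 8))*(-42) = -1*(-2)*(-42) = 2*(-42) = -84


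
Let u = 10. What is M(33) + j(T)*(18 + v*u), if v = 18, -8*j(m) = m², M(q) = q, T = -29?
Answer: -83127/4 ≈ -20782.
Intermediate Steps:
j(m) = -m²/8
M(33) + j(T)*(18 + v*u) = 33 + (-⅛*(-29)²)*(18 + 18*10) = 33 + (-⅛*841)*(18 + 180) = 33 - 841/8*198 = 33 - 83259/4 = -83127/4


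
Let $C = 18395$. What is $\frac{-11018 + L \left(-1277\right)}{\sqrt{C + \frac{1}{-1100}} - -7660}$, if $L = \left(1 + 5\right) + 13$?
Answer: $- \frac{297277706000}{64522925501} + \frac{352810 \sqrt{222579489}}{64522925501} \approx -4.5257$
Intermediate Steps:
$L = 19$ ($L = 6 + 13 = 19$)
$\frac{-11018 + L \left(-1277\right)}{\sqrt{C + \frac{1}{-1100}} - -7660} = \frac{-11018 + 19 \left(-1277\right)}{\sqrt{18395 + \frac{1}{-1100}} - -7660} = \frac{-11018 - 24263}{\sqrt{18395 - \frac{1}{1100}} + 7660} = - \frac{35281}{\sqrt{\frac{20234499}{1100}} + 7660} = - \frac{35281}{\frac{\sqrt{222579489}}{110} + 7660} = - \frac{35281}{7660 + \frac{\sqrt{222579489}}{110}}$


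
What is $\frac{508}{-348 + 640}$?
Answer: $\frac{127}{73} \approx 1.7397$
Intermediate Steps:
$\frac{508}{-348 + 640} = \frac{508}{292} = 508 \cdot \frac{1}{292} = \frac{127}{73}$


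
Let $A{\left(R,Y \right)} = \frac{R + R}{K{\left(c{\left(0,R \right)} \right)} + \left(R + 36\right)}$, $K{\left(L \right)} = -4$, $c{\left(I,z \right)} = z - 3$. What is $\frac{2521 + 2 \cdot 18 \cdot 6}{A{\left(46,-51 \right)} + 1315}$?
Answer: $\frac{15249}{7333} \approx 2.0795$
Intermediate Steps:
$c{\left(I,z \right)} = -3 + z$ ($c{\left(I,z \right)} = z - 3 = -3 + z$)
$A{\left(R,Y \right)} = \frac{2 R}{32 + R}$ ($A{\left(R,Y \right)} = \frac{R + R}{-4 + \left(R + 36\right)} = \frac{2 R}{-4 + \left(36 + R\right)} = \frac{2 R}{32 + R}$)
$\frac{2521 + 2 \cdot 18 \cdot 6}{A{\left(46,-51 \right)} + 1315} = \frac{2521 + 2 \cdot 18 \cdot 6}{2 \cdot 46 \frac{1}{32 + 46} + 1315} = \frac{2521 + 36 \cdot 6}{2 \cdot 46 \cdot \frac{1}{78} + 1315} = \frac{2521 + 216}{2 \cdot 46 \cdot \frac{1}{78} + 1315} = \frac{2737}{\frac{46}{39} + 1315} = \frac{2737}{\frac{51331}{39}} = 2737 \cdot \frac{39}{51331} = \frac{15249}{7333}$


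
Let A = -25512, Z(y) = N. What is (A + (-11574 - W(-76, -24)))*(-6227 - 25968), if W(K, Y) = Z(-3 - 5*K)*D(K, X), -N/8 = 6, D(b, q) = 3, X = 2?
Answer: 1189347690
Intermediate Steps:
N = -48 (N = -8*6 = -48)
Z(y) = -48
W(K, Y) = -144 (W(K, Y) = -48*3 = -144)
(A + (-11574 - W(-76, -24)))*(-6227 - 25968) = (-25512 + (-11574 - 1*(-144)))*(-6227 - 25968) = (-25512 + (-11574 + 144))*(-32195) = (-25512 - 11430)*(-32195) = -36942*(-32195) = 1189347690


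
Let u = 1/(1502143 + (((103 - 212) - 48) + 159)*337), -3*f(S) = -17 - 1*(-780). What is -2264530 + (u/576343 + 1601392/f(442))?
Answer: -1500705935447500797983/660863338430253 ≈ -2.2708e+6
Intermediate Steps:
f(S) = -763/3 (f(S) = -(-17 - 1*(-780))/3 = -(-17 + 780)/3 = -⅓*763 = -763/3)
u = 1/1502817 (u = 1/(1502143 + ((-109 - 48) + 159)*337) = 1/(1502143 + (-157 + 159)*337) = 1/(1502143 + 2*337) = 1/(1502143 + 674) = 1/1502817 ≈ 6.6542e-7)
-2264530 + (u/576343 + 1601392/f(442)) = -2264530 + ((1/1502817)/576343 + 1601392/(-763/3)) = -2264530 + ((1/1502817)*(1/576343) + 1601392*(-3/763)) = -2264530 + (1/866138058231 - 4804176/763) = -2264530 - 4161079672039971893/660863338430253 = -1500705935447500797983/660863338430253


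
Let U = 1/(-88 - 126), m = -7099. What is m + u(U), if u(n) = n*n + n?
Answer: -325106017/45796 ≈ -7099.0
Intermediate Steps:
U = -1/214 (U = 1/(-214) = -1/214 ≈ -0.0046729)
u(n) = n + n² (u(n) = n² + n = n + n²)
m + u(U) = -7099 - (1 - 1/214)/214 = -7099 - 1/214*213/214 = -7099 - 213/45796 = -325106017/45796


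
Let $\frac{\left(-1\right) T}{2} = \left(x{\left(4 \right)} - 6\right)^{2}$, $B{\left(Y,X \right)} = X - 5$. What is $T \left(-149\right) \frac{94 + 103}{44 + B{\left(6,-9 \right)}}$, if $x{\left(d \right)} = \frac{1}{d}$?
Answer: $\frac{15527737}{240} \approx 64699.0$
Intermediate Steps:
$B{\left(Y,X \right)} = -5 + X$
$T = - \frac{529}{8}$ ($T = - 2 \left(\frac{1}{4} - 6\right)^{2} = - 2 \left(- \frac{23}{4}\right)^{2} = \left(-2\right) \frac{529}{16} = - \frac{529}{8} \approx -66.125$)
$T \left(-149\right) \frac{94 + 103}{44 + B{\left(6,-9 \right)}} = \left(- \frac{529}{8}\right) \left(-149\right) \frac{94 + 103}{44 - 14} = \frac{78821 \frac{197}{44 - 14}}{8} = \frac{78821 \cdot \frac{197}{30}}{8} = \frac{78821 \cdot 197 \cdot \frac{1}{30}}{8} = \frac{78821}{8} \cdot \frac{197}{30} = \frac{15527737}{240}$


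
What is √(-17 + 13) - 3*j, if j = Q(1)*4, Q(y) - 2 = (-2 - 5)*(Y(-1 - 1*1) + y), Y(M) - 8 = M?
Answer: 564 + 2*I ≈ 564.0 + 2.0*I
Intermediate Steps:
Y(M) = 8 + M
Q(y) = -40 - 7*y (Q(y) = 2 + (-2 - 5)*((8 + (-1 - 1*1)) + y) = 2 - 7*((8 + (-1 - 1)) + y) = 2 - 7*((8 - 2) + y) = 2 - 7*(6 + y) = 2 + (-42 - 7*y) = -40 - 7*y)
j = -188 (j = (-40 - 7*1)*4 = (-40 - 7)*4 = -47*4 = -188)
√(-17 + 13) - 3*j = √(-17 + 13) - 3*(-188) = √(-4) + 564 = 2*I + 564 = 564 + 2*I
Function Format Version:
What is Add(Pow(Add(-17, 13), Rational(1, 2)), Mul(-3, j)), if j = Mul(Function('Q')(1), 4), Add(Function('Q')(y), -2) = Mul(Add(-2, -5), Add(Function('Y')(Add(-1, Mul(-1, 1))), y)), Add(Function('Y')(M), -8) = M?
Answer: Add(564, Mul(2, I)) ≈ Add(564.00, Mul(2.0000, I))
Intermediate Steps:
Function('Y')(M) = Add(8, M)
Function('Q')(y) = Add(-40, Mul(-7, y)) (Function('Q')(y) = Add(2, Mul(Add(-2, -5), Add(Add(8, Add(-1, Mul(-1, 1))), y))) = Add(2, Mul(-7, Add(Add(8, Add(-1, -1)), y))) = Add(2, Mul(-7, Add(Add(8, -2), y))) = Add(2, Mul(-7, Add(6, y))) = Add(2, Add(-42, Mul(-7, y))) = Add(-40, Mul(-7, y)))
j = -188 (j = Mul(Add(-40, Mul(-7, 1)), 4) = Mul(Add(-40, -7), 4) = Mul(-47, 4) = -188)
Add(Pow(Add(-17, 13), Rational(1, 2)), Mul(-3, j)) = Add(Pow(Add(-17, 13), Rational(1, 2)), Mul(-3, -188)) = Add(Pow(-4, Rational(1, 2)), 564) = Add(Mul(2, I), 564) = Add(564, Mul(2, I))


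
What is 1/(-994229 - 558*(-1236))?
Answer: -1/304541 ≈ -3.2836e-6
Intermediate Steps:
1/(-994229 - 558*(-1236)) = 1/(-994229 + 689688) = 1/(-304541) = -1/304541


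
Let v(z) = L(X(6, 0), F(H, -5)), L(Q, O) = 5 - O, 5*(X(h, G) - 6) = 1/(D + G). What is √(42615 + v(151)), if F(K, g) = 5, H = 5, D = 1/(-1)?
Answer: 3*√4735 ≈ 206.43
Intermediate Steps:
D = -1
X(h, G) = 6 + 1/(5*(-1 + G))
v(z) = 0 (v(z) = 5 - 1*5 = 5 - 5 = 0)
√(42615 + v(151)) = √(42615 + 0) = √42615 = 3*√4735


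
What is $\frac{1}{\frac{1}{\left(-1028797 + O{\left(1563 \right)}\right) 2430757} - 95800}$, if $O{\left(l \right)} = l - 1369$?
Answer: $- \frac{2500283942471}{239527201688721801} \approx -1.0438 \cdot 10^{-5}$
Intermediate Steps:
$O{\left(l \right)} = -1369 + l$ ($O{\left(l \right)} = l - 1369 = -1369 + l$)
$\frac{1}{\frac{1}{\left(-1028797 + O{\left(1563 \right)}\right) 2430757} - 95800} = \frac{1}{\frac{1}{\left(-1028797 + \left(-1369 + 1563\right)\right) 2430757} - 95800} = \frac{1}{\frac{1}{-1028797 + 194} \cdot \frac{1}{2430757} - 95800} = \frac{1}{\frac{1}{-1028603} \cdot \frac{1}{2430757} - 95800} = \frac{1}{\left(- \frac{1}{1028603}\right) \frac{1}{2430757} - 95800} = \frac{1}{- \frac{1}{2500283942471} - 95800} = \frac{1}{- \frac{239527201688721801}{2500283942471}} = - \frac{2500283942471}{239527201688721801}$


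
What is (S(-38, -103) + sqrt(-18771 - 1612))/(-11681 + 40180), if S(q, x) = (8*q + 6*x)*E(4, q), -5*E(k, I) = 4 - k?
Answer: I*sqrt(20383)/28499 ≈ 0.0050096*I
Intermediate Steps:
E(k, I) = -4/5 + k/5 (E(k, I) = -(4 - k)/5 = -4/5 + k/5)
S(q, x) = 0 (S(q, x) = (8*q + 6*x)*(-4/5 + (1/5)*4) = (6*x + 8*q)*(-4/5 + 4/5) = (6*x + 8*q)*0 = 0)
(S(-38, -103) + sqrt(-18771 - 1612))/(-11681 + 40180) = (0 + sqrt(-18771 - 1612))/(-11681 + 40180) = (0 + sqrt(-20383))/28499 = (0 + I*sqrt(20383))*(1/28499) = (I*sqrt(20383))*(1/28499) = I*sqrt(20383)/28499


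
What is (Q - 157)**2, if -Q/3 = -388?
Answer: 1014049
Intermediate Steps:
Q = 1164 (Q = -3*(-388) = 1164)
(Q - 157)**2 = (1164 - 157)**2 = 1007**2 = 1014049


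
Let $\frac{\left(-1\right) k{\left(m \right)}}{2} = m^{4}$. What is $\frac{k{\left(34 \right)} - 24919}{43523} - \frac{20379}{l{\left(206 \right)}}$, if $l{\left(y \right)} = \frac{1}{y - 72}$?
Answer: $- \frac{118854696669}{43523} \approx -2.7308 \cdot 10^{6}$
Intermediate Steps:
$k{\left(m \right)} = - 2 m^{4}$
$l{\left(y \right)} = \frac{1}{-72 + y}$
$\frac{k{\left(34 \right)} - 24919}{43523} - \frac{20379}{l{\left(206 \right)}} = \frac{- 2 \cdot 34^{4} - 24919}{43523} - \frac{20379}{\frac{1}{-72 + 206}} = \left(\left(-2\right) 1336336 - 24919\right) \frac{1}{43523} - \frac{20379}{\frac{1}{134}} = \left(-2672672 - 24919\right) \frac{1}{43523} - 20379 \frac{1}{\frac{1}{134}} = \left(-2697591\right) \frac{1}{43523} - 2730786 = - \frac{2697591}{43523} - 2730786 = - \frac{118854696669}{43523}$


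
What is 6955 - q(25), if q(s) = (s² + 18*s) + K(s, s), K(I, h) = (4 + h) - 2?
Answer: 5853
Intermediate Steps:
K(I, h) = 2 + h
q(s) = 2 + s² + 19*s (q(s) = (s² + 18*s) + (2 + s) = 2 + s² + 19*s)
6955 - q(25) = 6955 - (2 + 25² + 19*25) = 6955 - (2 + 625 + 475) = 6955 - 1*1102 = 6955 - 1102 = 5853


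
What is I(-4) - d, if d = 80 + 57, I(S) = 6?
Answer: -131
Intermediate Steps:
d = 137
I(-4) - d = 6 - 1*137 = 6 - 137 = -131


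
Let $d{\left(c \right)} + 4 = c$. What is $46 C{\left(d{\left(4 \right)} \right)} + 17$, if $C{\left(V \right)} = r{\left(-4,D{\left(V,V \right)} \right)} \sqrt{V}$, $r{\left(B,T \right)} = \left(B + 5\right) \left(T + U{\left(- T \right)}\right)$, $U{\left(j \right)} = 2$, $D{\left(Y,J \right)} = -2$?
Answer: $17$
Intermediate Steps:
$r{\left(B,T \right)} = \left(2 + T\right) \left(5 + B\right)$ ($r{\left(B,T \right)} = \left(B + 5\right) \left(T + 2\right) = \left(5 + B\right) \left(2 + T\right) = \left(2 + T\right) \left(5 + B\right)$)
$d{\left(c \right)} = -4 + c$
$C{\left(V \right)} = 0$ ($C{\left(V \right)} = \left(10 + 2 \left(-4\right) + 5 \left(-2\right) - -8\right) \sqrt{V} = \left(10 - 8 - 10 + 8\right) \sqrt{V} = 0 \sqrt{V} = 0$)
$46 C{\left(d{\left(4 \right)} \right)} + 17 = 46 \cdot 0 + 17 = 0 + 17 = 17$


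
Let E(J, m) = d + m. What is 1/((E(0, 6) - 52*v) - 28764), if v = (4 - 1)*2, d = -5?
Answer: -1/29075 ≈ -3.4394e-5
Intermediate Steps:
E(J, m) = -5 + m
v = 6 (v = 3*2 = 6)
1/((E(0, 6) - 52*v) - 28764) = 1/(((-5 + 6) - 52*6) - 28764) = 1/((1 - 312) - 28764) = 1/(-311 - 28764) = 1/(-29075) = -1/29075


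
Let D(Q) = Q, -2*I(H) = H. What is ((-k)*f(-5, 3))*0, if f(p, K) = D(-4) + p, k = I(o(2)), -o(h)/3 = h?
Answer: 0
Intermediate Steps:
o(h) = -3*h
I(H) = -H/2
k = 3 (k = -(-3)*2/2 = -1/2*(-6) = 3)
f(p, K) = -4 + p
((-k)*f(-5, 3))*0 = ((-1*3)*(-4 - 5))*0 = -3*(-9)*0 = 27*0 = 0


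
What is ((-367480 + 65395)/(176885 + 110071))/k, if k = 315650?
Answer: -6713/2012836920 ≈ -3.3351e-6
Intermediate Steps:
((-367480 + 65395)/(176885 + 110071))/k = ((-367480 + 65395)/(176885 + 110071))/315650 = -302085/286956*(1/315650) = -302085*1/286956*(1/315650) = -33565/31884*1/315650 = -6713/2012836920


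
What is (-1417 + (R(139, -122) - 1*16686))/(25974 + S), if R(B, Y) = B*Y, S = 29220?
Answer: -11687/18398 ≈ -0.63523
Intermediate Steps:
(-1417 + (R(139, -122) - 1*16686))/(25974 + S) = (-1417 + (139*(-122) - 1*16686))/(25974 + 29220) = (-1417 + (-16958 - 16686))/55194 = (-1417 - 33644)*(1/55194) = -35061*1/55194 = -11687/18398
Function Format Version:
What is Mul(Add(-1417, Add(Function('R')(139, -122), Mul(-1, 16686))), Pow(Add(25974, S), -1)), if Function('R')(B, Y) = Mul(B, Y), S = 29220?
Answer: Rational(-11687, 18398) ≈ -0.63523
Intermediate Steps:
Mul(Add(-1417, Add(Function('R')(139, -122), Mul(-1, 16686))), Pow(Add(25974, S), -1)) = Mul(Add(-1417, Add(Mul(139, -122), Mul(-1, 16686))), Pow(Add(25974, 29220), -1)) = Mul(Add(-1417, Add(-16958, -16686)), Pow(55194, -1)) = Mul(Add(-1417, -33644), Rational(1, 55194)) = Mul(-35061, Rational(1, 55194)) = Rational(-11687, 18398)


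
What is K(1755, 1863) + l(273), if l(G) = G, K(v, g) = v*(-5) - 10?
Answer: -8512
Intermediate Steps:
K(v, g) = -10 - 5*v (K(v, g) = -5*v - 10 = -10 - 5*v)
K(1755, 1863) + l(273) = (-10 - 5*1755) + 273 = (-10 - 8775) + 273 = -8785 + 273 = -8512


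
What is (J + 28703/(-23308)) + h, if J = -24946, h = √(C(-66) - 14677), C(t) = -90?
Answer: -581470071/23308 + I*√14767 ≈ -24947.0 + 121.52*I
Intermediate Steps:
h = I*√14767 (h = √(-90 - 14677) = √(-14767) = I*√14767 ≈ 121.52*I)
(J + 28703/(-23308)) + h = (-24946 + 28703/(-23308)) + I*√14767 = (-24946 + 28703*(-1/23308)) + I*√14767 = (-24946 - 28703/23308) + I*√14767 = -581470071/23308 + I*√14767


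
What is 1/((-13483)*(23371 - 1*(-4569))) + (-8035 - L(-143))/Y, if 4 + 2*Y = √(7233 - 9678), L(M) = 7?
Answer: 24236337524259/927095664220 + 16084*I*√2445/2461 ≈ 26.142 + 323.16*I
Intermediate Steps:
Y = -2 + I*√2445/2 (Y = -2 + √(7233 - 9678)/2 = -2 + √(-2445)/2 = -2 + (I*√2445)/2 = -2 + I*√2445/2 ≈ -2.0 + 24.723*I)
1/((-13483)*(23371 - 1*(-4569))) + (-8035 - L(-143))/Y = 1/((-13483)*(23371 - 1*(-4569))) + (-8035 - 1*7)/(-2 + I*√2445/2) = -1/(13483*(23371 + 4569)) + (-8035 - 7)/(-2 + I*√2445/2) = -1/13483/27940 - 8042/(-2 + I*√2445/2) = -1/13483*1/27940 - 8042/(-2 + I*√2445/2) = -1/376715020 - 8042/(-2 + I*√2445/2)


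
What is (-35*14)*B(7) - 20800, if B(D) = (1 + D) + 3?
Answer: -26190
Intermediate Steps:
B(D) = 4 + D
(-35*14)*B(7) - 20800 = (-35*14)*(4 + 7) - 20800 = -490*11 - 20800 = -5390 - 20800 = -26190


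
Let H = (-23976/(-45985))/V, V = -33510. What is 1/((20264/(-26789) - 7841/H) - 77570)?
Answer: 107048844/53938699351493501 ≈ 1.9846e-9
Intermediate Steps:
H = -3996/256826225 (H = -23976/(-45985)/(-33510) = -23976*(-1/45985)*(-1/33510) = (23976/45985)*(-1/33510) = -3996/256826225 ≈ -1.5559e-5)
1/((20264/(-26789) - 7841/H) - 77570) = 1/((20264/(-26789) - 7841/(-3996/256826225)) - 77570) = 1/((20264*(-1/26789) - 7841*(-256826225/3996)) - 77570) = 1/((-20264/26789 + 2013774430225/3996) - 77570) = 1/(53947003130322581/107048844 - 77570) = 1/(53938699351493501/107048844) = 107048844/53938699351493501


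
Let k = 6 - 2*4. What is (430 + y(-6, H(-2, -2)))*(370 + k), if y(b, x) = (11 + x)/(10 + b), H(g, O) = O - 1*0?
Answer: 159068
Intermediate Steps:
H(g, O) = O (H(g, O) = O + 0 = O)
y(b, x) = (11 + x)/(10 + b)
k = -2 (k = 6 - 8 = -2)
(430 + y(-6, H(-2, -2)))*(370 + k) = (430 + (11 - 2)/(10 - 6))*(370 - 2) = (430 + 9/4)*368 = (1729/4)*368 = 159068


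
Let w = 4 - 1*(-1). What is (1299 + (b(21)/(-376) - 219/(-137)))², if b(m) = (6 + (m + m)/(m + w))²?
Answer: 128166269806927341441/75786217758784 ≈ 1.6912e+6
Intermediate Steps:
w = 5 (w = 4 + 1 = 5)
b(m) = (6 + 2*m/(5 + m))² (b(m) = (6 + (m + m)/(m + 5))² = (6 + (2*m)/(5 + m))² = (6 + 2*m/(5 + m))²)
(1299 + (b(21)/(-376) - 219/(-137)))² = (1299 + ((4*(15 + 4*21)²/(5 + 21)²)/(-376) - 219/(-137)))² = (1299 + ((4*(15 + 84)²/26²)*(-1/376) - 219*(-1/137)))² = (1299 + ((4*(1/676)*99²)*(-1/376) + 219/137))² = (1299 + ((4*(1/676)*9801)*(-1/376) + 219/137))² = (1299 + ((9801/169)*(-1/376) + 219/137))² = (1299 + (-9801/63544 + 219/137))² = (1299 + 12573399/8705528)² = (11321054271/8705528)² = 128166269806927341441/75786217758784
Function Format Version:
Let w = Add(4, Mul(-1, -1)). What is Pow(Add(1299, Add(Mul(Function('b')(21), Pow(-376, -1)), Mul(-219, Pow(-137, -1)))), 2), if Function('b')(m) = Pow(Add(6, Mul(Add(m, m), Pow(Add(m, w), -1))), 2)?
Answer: Rational(128166269806927341441, 75786217758784) ≈ 1.6912e+6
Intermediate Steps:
w = 5 (w = Add(4, 1) = 5)
Function('b')(m) = Pow(Add(6, Mul(2, m, Pow(Add(5, m), -1))), 2) (Function('b')(m) = Pow(Add(6, Mul(Add(m, m), Pow(Add(m, 5), -1))), 2) = Pow(Add(6, Mul(Mul(2, m), Pow(Add(5, m), -1))), 2) = Pow(Add(6, Mul(2, m, Pow(Add(5, m), -1))), 2))
Pow(Add(1299, Add(Mul(Function('b')(21), Pow(-376, -1)), Mul(-219, Pow(-137, -1)))), 2) = Pow(Add(1299, Add(Mul(Mul(4, Pow(Add(5, 21), -2), Pow(Add(15, Mul(4, 21)), 2)), Pow(-376, -1)), Mul(-219, Pow(-137, -1)))), 2) = Pow(Add(1299, Add(Mul(Mul(4, Pow(26, -2), Pow(Add(15, 84), 2)), Rational(-1, 376)), Mul(-219, Rational(-1, 137)))), 2) = Pow(Add(1299, Add(Mul(Mul(4, Rational(1, 676), Pow(99, 2)), Rational(-1, 376)), Rational(219, 137))), 2) = Pow(Add(1299, Add(Mul(Mul(4, Rational(1, 676), 9801), Rational(-1, 376)), Rational(219, 137))), 2) = Pow(Add(1299, Add(Mul(Rational(9801, 169), Rational(-1, 376)), Rational(219, 137))), 2) = Pow(Add(1299, Add(Rational(-9801, 63544), Rational(219, 137))), 2) = Pow(Add(1299, Rational(12573399, 8705528)), 2) = Pow(Rational(11321054271, 8705528), 2) = Rational(128166269806927341441, 75786217758784)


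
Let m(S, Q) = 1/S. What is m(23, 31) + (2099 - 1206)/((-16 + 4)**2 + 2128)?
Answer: 22811/52256 ≈ 0.43652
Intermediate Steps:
m(23, 31) + (2099 - 1206)/((-16 + 4)**2 + 2128) = 1/23 + (2099 - 1206)/((-16 + 4)**2 + 2128) = 1/23 + 893/((-12)**2 + 2128) = 1/23 + 893/(144 + 2128) = 1/23 + 893/2272 = 22811/52256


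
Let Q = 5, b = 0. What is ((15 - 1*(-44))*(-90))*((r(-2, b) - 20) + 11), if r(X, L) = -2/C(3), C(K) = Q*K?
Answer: 48498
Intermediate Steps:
C(K) = 5*K
r(X, L) = -2/15 (r(X, L) = -2/(5*3) = -2/15)
((15 - 1*(-44))*(-90))*((r(-2, b) - 20) + 11) = ((15 - 1*(-44))*(-90))*((-2/15 - 20) + 11) = ((15 + 44)*(-90))*(-302/15 + 11) = (59*(-90))*(-137/15) = -5310*(-137/15) = 48498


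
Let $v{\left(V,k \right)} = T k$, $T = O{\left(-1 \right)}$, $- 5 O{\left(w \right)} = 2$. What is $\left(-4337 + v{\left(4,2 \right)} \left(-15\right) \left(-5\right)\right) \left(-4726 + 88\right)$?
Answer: $20393286$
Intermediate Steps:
$O{\left(w \right)} = - \frac{2}{5}$ ($O{\left(w \right)} = \left(- \frac{1}{5}\right) 2 = - \frac{2}{5}$)
$T = - \frac{2}{5} \approx -0.4$
$v{\left(V,k \right)} = - \frac{2 k}{5}$
$\left(-4337 + v{\left(4,2 \right)} \left(-15\right) \left(-5\right)\right) \left(-4726 + 88\right) = \left(-4337 + \left(- \frac{2}{5}\right) 2 \left(-15\right) \left(-5\right)\right) \left(-4726 + 88\right) = \left(-4337 + \left(- \frac{4}{5}\right) \left(-15\right) \left(-5\right)\right) \left(-4638\right) = \left(-4337 + 12 \left(-5\right)\right) \left(-4638\right) = \left(-4337 - 60\right) \left(-4638\right) = \left(-4397\right) \left(-4638\right) = 20393286$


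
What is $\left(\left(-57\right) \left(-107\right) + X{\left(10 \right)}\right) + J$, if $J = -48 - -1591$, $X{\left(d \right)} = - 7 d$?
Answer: $7572$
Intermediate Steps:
$J = 1543$ ($J = -48 + 1591 = 1543$)
$\left(\left(-57\right) \left(-107\right) + X{\left(10 \right)}\right) + J = \left(\left(-57\right) \left(-107\right) - 70\right) + 1543 = \left(6099 - 70\right) + 1543 = 6029 + 1543 = 7572$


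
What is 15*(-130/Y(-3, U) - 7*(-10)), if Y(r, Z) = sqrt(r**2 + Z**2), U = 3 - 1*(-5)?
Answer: 1050 - 1950*sqrt(73)/73 ≈ 821.77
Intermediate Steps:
U = 8 (U = 3 + 5 = 8)
Y(r, Z) = sqrt(Z**2 + r**2)
15*(-130/Y(-3, U) - 7*(-10)) = 15*(-130/sqrt(8**2 + (-3)**2) - 7*(-10)) = 15*(-130/sqrt(64 + 9) + 70) = 15*(-130*sqrt(73)/73 + 70) = 15*(70 - 130*sqrt(73)/73) = 1050 - 1950*sqrt(73)/73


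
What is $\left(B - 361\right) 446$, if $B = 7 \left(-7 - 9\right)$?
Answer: $-210958$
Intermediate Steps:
$B = -112$ ($B = 7 \left(-16\right) = -112$)
$\left(B - 361\right) 446 = \left(-112 - 361\right) 446 = \left(-473\right) 446 = -210958$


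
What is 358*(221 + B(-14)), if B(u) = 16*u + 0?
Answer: -1074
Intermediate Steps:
B(u) = 16*u
358*(221 + B(-14)) = 358*(221 + 16*(-14)) = 358*(221 - 224) = 358*(-3) = -1074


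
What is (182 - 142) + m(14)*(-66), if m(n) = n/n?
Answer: -26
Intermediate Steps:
m(n) = 1
(182 - 142) + m(14)*(-66) = (182 - 142) + 1*(-66) = 40 - 66 = -26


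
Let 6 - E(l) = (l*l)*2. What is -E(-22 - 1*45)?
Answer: 8972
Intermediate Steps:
E(l) = 6 - 2*l² (E(l) = 6 - l*l*2 = 6 - l²*2 = 6 - 2*l²)
-E(-22 - 1*45) = -(6 - 2*(-22 - 1*45)²) = -(6 - 2*(-22 - 45)²) = -(6 - 2*(-67)²) = -(6 - 2*4489) = -(6 - 8978) = -1*(-8972) = 8972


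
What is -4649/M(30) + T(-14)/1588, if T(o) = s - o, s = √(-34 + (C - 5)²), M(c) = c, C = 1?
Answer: -922774/5955 + 3*I*√2/1588 ≈ -154.96 + 0.0026717*I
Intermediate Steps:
s = 3*I*√2 (s = √(-34 + (1 - 5)²) = √(-34 + (-4)²) = √(-34 + 16) = √(-18) = 3*I*√2 ≈ 4.2426*I)
T(o) = -o + 3*I*√2 (T(o) = 3*I*√2 - o = -o + 3*I*√2)
-4649/M(30) + T(-14)/1588 = -4649/30 + (-1*(-14) + 3*I*√2)/1588 = -4649*1/30 + (14 + 3*I*√2)*(1/1588) = -4649/30 + (7/794 + 3*I*√2/1588) = -922774/5955 + 3*I*√2/1588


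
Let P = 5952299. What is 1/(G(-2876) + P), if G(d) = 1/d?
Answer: 2876/17118811923 ≈ 1.6800e-7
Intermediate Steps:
1/(G(-2876) + P) = 1/(1/(-2876) + 5952299) = 1/(-1/2876 + 5952299) = 1/(17118811923/2876) = 2876/17118811923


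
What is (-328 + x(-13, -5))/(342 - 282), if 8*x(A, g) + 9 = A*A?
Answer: -77/15 ≈ -5.1333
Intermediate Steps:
x(A, g) = -9/8 + A²/8 (x(A, g) = -9/8 + (A*A)/8 = -9/8 + A²/8)
(-328 + x(-13, -5))/(342 - 282) = (-328 + (-9/8 + (⅛)*(-13)²))/(342 - 282) = (-328 + (-9/8 + (⅛)*169))/60 = (-328 + (-9/8 + 169/8))*(1/60) = (-328 + 20)*(1/60) = -308*1/60 = -77/15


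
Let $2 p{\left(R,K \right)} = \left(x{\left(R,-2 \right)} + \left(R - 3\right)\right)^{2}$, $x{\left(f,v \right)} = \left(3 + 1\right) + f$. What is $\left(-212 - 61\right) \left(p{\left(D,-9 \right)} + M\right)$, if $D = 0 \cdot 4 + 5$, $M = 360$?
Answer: $- \frac{229593}{2} \approx -1.148 \cdot 10^{5}$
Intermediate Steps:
$D = 5$ ($D = 0 + 5 = 5$)
$x{\left(f,v \right)} = 4 + f$
$p{\left(R,K \right)} = \frac{\left(1 + 2 R\right)^{2}}{2}$ ($p{\left(R,K \right)} = \frac{\left(\left(4 + R\right) + \left(R - 3\right)\right)^{2}}{2} = \frac{\left(\left(4 + R\right) + \left(-3 + R\right)\right)^{2}}{2} = \frac{\left(1 + 2 R\right)^{2}}{2}$)
$\left(-212 - 61\right) \left(p{\left(D,-9 \right)} + M\right) = \left(-212 - 61\right) \left(\frac{\left(1 + 2 \cdot 5\right)^{2}}{2} + 360\right) = - 273 \left(\frac{\left(1 + 10\right)^{2}}{2} + 360\right) = - 273 \left(\frac{11^{2}}{2} + 360\right) = - 273 \left(\frac{1}{2} \cdot 121 + 360\right) = - 273 \left(\frac{121}{2} + 360\right) = \left(-273\right) \frac{841}{2} = - \frac{229593}{2}$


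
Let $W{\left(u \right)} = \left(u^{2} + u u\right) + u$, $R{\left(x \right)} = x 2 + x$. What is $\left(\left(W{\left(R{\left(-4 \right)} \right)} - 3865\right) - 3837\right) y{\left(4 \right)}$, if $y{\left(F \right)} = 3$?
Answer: $-22278$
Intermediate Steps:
$R{\left(x \right)} = 3 x$ ($R{\left(x \right)} = 2 x + x = 3 x$)
$W{\left(u \right)} = u + 2 u^{2}$ ($W{\left(u \right)} = \left(u^{2} + u^{2}\right) + u = 2 u^{2} + u = u + 2 u^{2}$)
$\left(\left(W{\left(R{\left(-4 \right)} \right)} - 3865\right) - 3837\right) y{\left(4 \right)} = \left(\left(3 \left(-4\right) \left(1 + 2 \cdot 3 \left(-4\right)\right) - 3865\right) - 3837\right) 3 = \left(\left(- 12 \left(1 + 2 \left(-12\right)\right) - 3865\right) - 3837\right) 3 = \left(\left(- 12 \left(1 - 24\right) - 3865\right) - 3837\right) 3 = \left(\left(\left(-12\right) \left(-23\right) - 3865\right) - 3837\right) 3 = \left(\left(276 - 3865\right) - 3837\right) 3 = \left(-3589 - 3837\right) 3 = \left(-7426\right) 3 = -22278$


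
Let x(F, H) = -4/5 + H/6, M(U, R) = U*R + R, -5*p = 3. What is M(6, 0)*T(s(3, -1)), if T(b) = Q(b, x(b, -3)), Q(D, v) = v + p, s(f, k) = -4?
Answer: 0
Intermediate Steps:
p = -⅗ (p = -⅕*3 = -⅗ ≈ -0.60000)
M(U, R) = R + R*U (M(U, R) = R*U + R = R + R*U)
x(F, H) = -⅘ + H/6 (x(F, H) = -4*⅕ + H*(⅙) = -⅘ + H/6)
Q(D, v) = -⅗ + v (Q(D, v) = v - ⅗ = -⅗ + v)
T(b) = -19/10 (T(b) = -⅗ + (-⅘ + (⅙)*(-3)) = -⅗ + (-⅘ - ½) = -⅗ - 13/10 = -19/10)
M(6, 0)*T(s(3, -1)) = (0*(1 + 6))*(-19/10) = (0*7)*(-19/10) = 0*(-19/10) = 0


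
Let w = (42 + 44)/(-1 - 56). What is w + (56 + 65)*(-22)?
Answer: -151820/57 ≈ -2663.5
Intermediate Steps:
w = -86/57 (w = 86/(-57) = 86*(-1/57) = -86/57 ≈ -1.5088)
w + (56 + 65)*(-22) = -86/57 + (56 + 65)*(-22) = -86/57 + 121*(-22) = -86/57 - 2662 = -151820/57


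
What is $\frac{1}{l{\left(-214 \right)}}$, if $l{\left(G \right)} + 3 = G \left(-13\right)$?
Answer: $\frac{1}{2779} \approx 0.00035984$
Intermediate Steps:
$l{\left(G \right)} = -3 - 13 G$ ($l{\left(G \right)} = -3 + G \left(-13\right) = -3 - 13 G$)
$\frac{1}{l{\left(-214 \right)}} = \frac{1}{-3 - -2782} = \frac{1}{-3 + 2782} = \frac{1}{2779}$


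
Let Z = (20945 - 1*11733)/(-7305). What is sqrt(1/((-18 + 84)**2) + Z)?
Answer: I*sqrt(32564202215)/160710 ≈ 1.1229*I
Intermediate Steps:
Z = -9212/7305 (Z = (20945 - 11733)*(-1/7305) = 9212*(-1/7305) = -9212/7305 ≈ -1.2611)
sqrt(1/((-18 + 84)**2) + Z) = sqrt(1/((-18 + 84)**2) - 9212/7305) = sqrt(1/(66**2) - 9212/7305) = sqrt(1/4356 - 9212/7305) = sqrt(-13373389/10606860) = I*sqrt(32564202215)/160710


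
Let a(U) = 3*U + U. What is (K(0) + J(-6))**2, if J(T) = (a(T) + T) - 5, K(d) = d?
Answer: 1225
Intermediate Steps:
a(U) = 4*U
J(T) = -5 + 5*T (J(T) = (4*T + T) - 5 = 5*T - 5 = -5 + 5*T)
(K(0) + J(-6))**2 = (0 + (-5 + 5*(-6)))**2 = (0 + (-5 - 30))**2 = (0 - 35)**2 = (-35)**2 = 1225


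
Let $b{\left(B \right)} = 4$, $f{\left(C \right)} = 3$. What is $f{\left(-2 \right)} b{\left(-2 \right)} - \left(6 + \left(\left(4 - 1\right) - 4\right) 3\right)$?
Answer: $9$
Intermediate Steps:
$f{\left(-2 \right)} b{\left(-2 \right)} - \left(6 + \left(\left(4 - 1\right) - 4\right) 3\right) = 3 \cdot 4 - \left(6 + \left(\left(4 - 1\right) - 4\right) 3\right) = 12 - \left(6 + \left(\left(4 - 1\right) - 4\right) 3\right) = 12 - \left(6 + \left(3 - 4\right) 3\right) = 12 - \left(6 - 3\right) = 12 - 3 = 9$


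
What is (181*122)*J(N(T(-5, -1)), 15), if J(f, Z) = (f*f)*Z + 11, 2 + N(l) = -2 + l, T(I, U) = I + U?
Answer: 33365902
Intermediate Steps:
N(l) = -4 + l (N(l) = -2 + (-2 + l) = -4 + l)
J(f, Z) = 11 + Z*f**2 (J(f, Z) = f**2*Z + 11 = Z*f**2 + 11 = 11 + Z*f**2)
(181*122)*J(N(T(-5, -1)), 15) = (181*122)*(11 + 15*(-4 + (-5 - 1))**2) = 22082*(11 + 15*(-4 - 6)**2) = 22082*(11 + 15*(-10)**2) = 22082*(11 + 15*100) = 22082*(11 + 1500) = 22082*1511 = 33365902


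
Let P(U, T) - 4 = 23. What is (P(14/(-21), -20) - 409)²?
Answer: 145924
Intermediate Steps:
P(U, T) = 27 (P(U, T) = 4 + 23 = 27)
(P(14/(-21), -20) - 409)² = (27 - 409)² = (-382)² = 145924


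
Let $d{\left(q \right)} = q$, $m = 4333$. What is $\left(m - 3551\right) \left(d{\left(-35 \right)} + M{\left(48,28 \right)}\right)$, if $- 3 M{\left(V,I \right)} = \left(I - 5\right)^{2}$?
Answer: $- \frac{495788}{3} \approx -1.6526 \cdot 10^{5}$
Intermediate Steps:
$M{\left(V,I \right)} = - \frac{\left(-5 + I\right)^{2}}{3}$ ($M{\left(V,I \right)} = - \frac{\left(I - 5\right)^{2}}{3} = - \frac{\left(-5 + I\right)^{2}}{3}$)
$\left(m - 3551\right) \left(d{\left(-35 \right)} + M{\left(48,28 \right)}\right) = \left(4333 - 3551\right) \left(-35 - \frac{\left(-5 + 28\right)^{2}}{3}\right) = 782 \left(-35 - \frac{23^{2}}{3}\right) = 782 \left(-35 - \frac{529}{3}\right) = 782 \left(- \frac{634}{3}\right) = - \frac{495788}{3}$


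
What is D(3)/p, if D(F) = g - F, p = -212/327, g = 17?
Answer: -2289/106 ≈ -21.594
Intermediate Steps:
p = -212/327 (p = -212*1/327 = -212/327 ≈ -0.64832)
D(F) = 17 - F
D(3)/p = (17 - 1*3)/(-212/327) = (17 - 3)*(-327/212) = 14*(-327/212) = -2289/106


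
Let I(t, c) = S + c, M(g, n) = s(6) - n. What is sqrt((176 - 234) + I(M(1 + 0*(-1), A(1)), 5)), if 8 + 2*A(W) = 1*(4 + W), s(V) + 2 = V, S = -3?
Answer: 2*I*sqrt(14) ≈ 7.4833*I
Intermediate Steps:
s(V) = -2 + V
A(W) = -2 + W/2 (A(W) = -4 + (1*(4 + W))/2 = -4 + (4 + W)/2 = -4 + (2 + W/2) = -2 + W/2)
M(g, n) = 4 - n (M(g, n) = (-2 + 6) - n = 4 - n)
I(t, c) = -3 + c
sqrt((176 - 234) + I(M(1 + 0*(-1), A(1)), 5)) = sqrt((176 - 234) + (-3 + 5)) = sqrt(-58 + 2) = sqrt(-56) = 2*I*sqrt(14)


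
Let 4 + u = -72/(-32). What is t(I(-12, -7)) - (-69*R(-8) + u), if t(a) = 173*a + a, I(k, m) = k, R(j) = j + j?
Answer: -12761/4 ≈ -3190.3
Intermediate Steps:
R(j) = 2*j
u = -7/4 (u = -4 - 72/(-32) = -4 - 72*(-1/32) = -4 + 9/4 = -7/4 ≈ -1.7500)
t(a) = 174*a
t(I(-12, -7)) - (-69*R(-8) + u) = 174*(-12) - (-138*(-8) - 7/4) = -2088 - (-69*(-16) - 7/4) = -2088 - (1104 - 7/4) = -2088 - 1*4409/4 = -2088 - 4409/4 = -12761/4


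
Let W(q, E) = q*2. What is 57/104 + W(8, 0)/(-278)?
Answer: 7091/14456 ≈ 0.49052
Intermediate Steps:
W(q, E) = 2*q
57/104 + W(8, 0)/(-278) = 57/104 + (2*8)/(-278) = 57*(1/104) + 16*(-1/278) = 57/104 - 8/139 = 7091/14456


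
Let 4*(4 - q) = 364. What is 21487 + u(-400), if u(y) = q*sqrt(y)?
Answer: 21487 - 1740*I ≈ 21487.0 - 1740.0*I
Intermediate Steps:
q = -87 (q = 4 - 1/4*364 = 4 - 91 = -87)
u(y) = -87*sqrt(y)
21487 + u(-400) = 21487 - 1740*I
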